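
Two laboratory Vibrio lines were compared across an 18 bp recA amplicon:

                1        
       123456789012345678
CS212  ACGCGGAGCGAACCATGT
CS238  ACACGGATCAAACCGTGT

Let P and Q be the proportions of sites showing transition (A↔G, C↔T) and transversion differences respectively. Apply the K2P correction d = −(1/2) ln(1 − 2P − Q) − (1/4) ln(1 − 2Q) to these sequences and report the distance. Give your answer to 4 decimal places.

0.2757

Differing sites — 3:G/A (Ti); 8:G/T (Tv); 10:G/A (Ti); 15:A/G (Ti).
Of the 4 differences, 3 transitions and 1 transversion over 18 sites: P = 3/18 = 0.166667, Q = 1/18 = 0.055556.
d = −0.5·ln(0.611110) − 0.25·ln(0.888888) = −0.5·(-0.492478) − 0.25·(-0.117784) = 0.2757.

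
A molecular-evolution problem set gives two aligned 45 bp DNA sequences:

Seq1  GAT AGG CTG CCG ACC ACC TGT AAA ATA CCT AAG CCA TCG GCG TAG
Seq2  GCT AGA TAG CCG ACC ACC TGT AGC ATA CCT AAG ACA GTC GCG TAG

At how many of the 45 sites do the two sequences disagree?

Mismatches occur at site 2 (A/C), site 6 (G/A), site 7 (C/T), site 8 (T/A), site 23 (A/G), site 24 (A/C), site 34 (C/A), site 37 (T/G), site 38 (C/T), site 39 (G/C).
That gives 10 mismatches out of 45 aligned sites, so the Hamming distance is 10.

10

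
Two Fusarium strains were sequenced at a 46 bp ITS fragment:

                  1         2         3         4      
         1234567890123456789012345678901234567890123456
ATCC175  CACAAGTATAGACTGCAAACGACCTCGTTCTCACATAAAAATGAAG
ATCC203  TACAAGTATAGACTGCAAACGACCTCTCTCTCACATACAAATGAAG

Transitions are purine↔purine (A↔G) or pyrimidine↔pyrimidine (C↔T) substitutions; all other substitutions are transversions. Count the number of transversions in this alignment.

Mismatches occur at site 1 (C↔T, transition), site 27 (G↔T, transversion), site 28 (T↔C, transition), site 38 (A↔C, transversion).
Of the 4 differences, 2 transitions and 2 transversions, so the answer is 2.

2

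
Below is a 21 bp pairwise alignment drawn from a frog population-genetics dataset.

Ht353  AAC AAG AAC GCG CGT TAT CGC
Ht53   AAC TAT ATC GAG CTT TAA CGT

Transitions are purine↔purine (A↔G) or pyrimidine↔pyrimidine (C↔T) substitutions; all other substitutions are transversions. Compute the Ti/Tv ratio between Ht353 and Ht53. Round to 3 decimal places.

0.167

Mismatches occur at site 4 (A↔T, transversion), site 6 (G↔T, transversion), site 8 (A↔T, transversion), site 11 (C↔A, transversion), site 14 (G↔T, transversion), site 18 (T↔A, transversion), site 21 (C↔T, transition).
Of the 7 differences, 1 transition and 6 transversions, so Ti/Tv = 1/6 = 0.167.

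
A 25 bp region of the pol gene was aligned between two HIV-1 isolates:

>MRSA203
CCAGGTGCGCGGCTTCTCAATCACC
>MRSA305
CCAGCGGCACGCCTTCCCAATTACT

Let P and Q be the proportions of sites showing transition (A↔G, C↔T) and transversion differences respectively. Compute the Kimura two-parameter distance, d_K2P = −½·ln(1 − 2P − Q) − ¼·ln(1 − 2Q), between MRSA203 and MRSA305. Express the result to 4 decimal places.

0.3585

Differing sites — 5:G/C (Tv); 6:T/G (Tv); 9:G/A (Ti); 12:G/C (Tv); 17:T/C (Ti); 22:C/T (Ti); 25:C/T (Ti).
Of the 7 differences, 4 transitions and 3 transversions over 25 sites: P = 4/25 = 0.160000, Q = 3/25 = 0.120000.
d = −0.5·ln(0.560000) − 0.25·ln(0.760000) = −0.5·(-0.579818) − 0.25·(-0.274437) = 0.3585.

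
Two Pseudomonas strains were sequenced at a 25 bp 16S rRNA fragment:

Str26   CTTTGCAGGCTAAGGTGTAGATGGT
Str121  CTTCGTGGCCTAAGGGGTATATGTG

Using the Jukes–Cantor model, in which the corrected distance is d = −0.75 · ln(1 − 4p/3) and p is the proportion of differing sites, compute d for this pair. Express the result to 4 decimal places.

0.4172

The sequences differ at positions 4 (T/C), 6 (C/T), 7 (A/G), 9 (G/C), 16 (T/G), 20 (G/T), 24 (G/T), 25 (T/G).
p = 8/25 = 0.320000.
d = −0.75 · ln(1 − (4/3)·0.320000) = −0.75 · ln(0.573333) = −0.75 · (-0.556289) = 0.4172.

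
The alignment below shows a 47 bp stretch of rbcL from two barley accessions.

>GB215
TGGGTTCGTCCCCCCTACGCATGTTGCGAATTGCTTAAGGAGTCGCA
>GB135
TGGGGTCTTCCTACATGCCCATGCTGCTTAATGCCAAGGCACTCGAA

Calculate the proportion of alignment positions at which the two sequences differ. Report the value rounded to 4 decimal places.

0.3617

Differing sites — 5:T/G; 8:G/T; 12:C/T; 13:C/A; 15:C/A; 17:A/G; 19:G/C; 24:T/C; 28:G/T; 29:A/T; 31:T/A; 35:T/C; 36:T/A; 38:A/G; 40:G/C; 42:G/C; 46:C/A.
There are 17 differences over 47 sites, so p = 17/47 = 0.3617.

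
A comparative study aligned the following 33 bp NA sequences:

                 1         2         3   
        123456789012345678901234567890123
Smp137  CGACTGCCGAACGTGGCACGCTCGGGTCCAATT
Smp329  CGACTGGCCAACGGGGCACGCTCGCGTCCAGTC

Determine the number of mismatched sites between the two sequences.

6

The sequences differ at positions 7 (C/G), 9 (G/C), 14 (T/G), 25 (G/C), 31 (A/G), 33 (T/C).
That gives 6 mismatches out of 33 aligned sites, so the Hamming distance is 6.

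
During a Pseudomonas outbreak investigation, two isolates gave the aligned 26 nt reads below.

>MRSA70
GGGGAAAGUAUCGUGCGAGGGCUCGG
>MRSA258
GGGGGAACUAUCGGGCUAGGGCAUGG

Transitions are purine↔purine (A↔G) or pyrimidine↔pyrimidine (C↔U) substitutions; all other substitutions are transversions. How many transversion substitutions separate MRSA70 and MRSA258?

Mismatches occur at site 5 (A/G, transition), site 8 (G/C, transversion), site 14 (U/G, transversion), site 17 (G/U, transversion), site 23 (U/A, transversion), site 24 (C/U, transition).
Of the 6 differences, 2 transitions and 4 transversions, so the answer is 4.

4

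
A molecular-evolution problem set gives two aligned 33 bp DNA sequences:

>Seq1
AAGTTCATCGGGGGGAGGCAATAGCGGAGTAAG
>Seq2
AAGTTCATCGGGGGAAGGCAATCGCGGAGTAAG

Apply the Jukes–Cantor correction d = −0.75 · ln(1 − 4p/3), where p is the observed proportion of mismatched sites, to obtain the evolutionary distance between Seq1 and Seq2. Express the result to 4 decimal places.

Mismatches occur at site 15 (G→A), site 23 (A→C).
p = 2/33 = 0.060606.
d = −0.75 · ln(1 − (4/3)·0.060606) = −0.75 · ln(0.919192) = −0.75 · (-0.084260) = 0.0632.

0.0632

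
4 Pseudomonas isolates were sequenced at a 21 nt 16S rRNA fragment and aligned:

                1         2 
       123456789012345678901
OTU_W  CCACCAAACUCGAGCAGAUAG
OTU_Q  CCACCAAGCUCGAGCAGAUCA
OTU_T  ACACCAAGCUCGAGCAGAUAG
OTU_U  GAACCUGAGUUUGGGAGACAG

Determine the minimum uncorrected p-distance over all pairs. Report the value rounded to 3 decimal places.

Pairwise Hamming distances:
  OTU_W vs OTU_Q: 3
  OTU_W vs OTU_T: 2
  OTU_W vs OTU_U: 10
  OTU_Q vs OTU_T: 3
  OTU_Q vs OTU_U: 13
  OTU_T vs OTU_U: 11
The smallest is 2 mismatches, between OTU_W and OTU_T; p = 2/21 = 0.095.

0.095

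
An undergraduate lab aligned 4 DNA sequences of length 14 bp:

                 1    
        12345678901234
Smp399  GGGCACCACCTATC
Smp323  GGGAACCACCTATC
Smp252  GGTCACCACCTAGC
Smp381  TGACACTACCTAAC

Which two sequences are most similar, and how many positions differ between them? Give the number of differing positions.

1

Pairwise Hamming distances:
  Smp399 vs Smp323: 1
  Smp399 vs Smp252: 2
  Smp399 vs Smp381: 4
  Smp323 vs Smp252: 3
  Smp323 vs Smp381: 5
  Smp252 vs Smp381: 4
The smallest is 1, between Smp399 and Smp323.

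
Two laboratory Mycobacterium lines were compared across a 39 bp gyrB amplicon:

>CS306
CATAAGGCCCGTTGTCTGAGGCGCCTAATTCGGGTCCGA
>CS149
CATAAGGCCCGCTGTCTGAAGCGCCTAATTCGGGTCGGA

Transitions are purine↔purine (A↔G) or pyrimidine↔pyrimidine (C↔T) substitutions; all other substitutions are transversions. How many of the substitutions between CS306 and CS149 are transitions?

2

Mismatches occur at site 12 (T/C, transition), site 20 (G/A, transition), site 37 (C/G, transversion).
Of the 3 differences, 2 transitions and 1 transversion, so the answer is 2.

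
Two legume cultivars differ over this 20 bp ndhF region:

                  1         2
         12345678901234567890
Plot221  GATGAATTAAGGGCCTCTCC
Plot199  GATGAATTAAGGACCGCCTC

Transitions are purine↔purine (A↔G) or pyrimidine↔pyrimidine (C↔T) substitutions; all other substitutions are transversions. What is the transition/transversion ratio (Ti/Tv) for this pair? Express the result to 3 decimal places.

3.000

Differing sites — 13:G/A (Ti); 16:T/G (Tv); 18:T/C (Ti); 19:C/T (Ti).
Of the 4 differences, 3 transitions and 1 transversion, so Ti/Tv = 3/1 = 3.000.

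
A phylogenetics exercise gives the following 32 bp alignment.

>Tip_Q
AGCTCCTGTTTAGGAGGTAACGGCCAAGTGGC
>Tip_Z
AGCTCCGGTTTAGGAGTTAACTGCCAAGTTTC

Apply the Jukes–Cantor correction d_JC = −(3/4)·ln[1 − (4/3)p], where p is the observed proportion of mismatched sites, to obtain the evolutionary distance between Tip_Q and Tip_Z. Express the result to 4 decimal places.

The sequences differ at positions 7 (T/G), 17 (G/T), 22 (G/T), 30 (G/T), 31 (G/T).
p = 5/32 = 0.156250.
d = −0.75 · ln(1 − (4/3)·0.156250) = −0.75 · ln(0.791667) = −0.75 · (-0.233614) = 0.1752.

0.1752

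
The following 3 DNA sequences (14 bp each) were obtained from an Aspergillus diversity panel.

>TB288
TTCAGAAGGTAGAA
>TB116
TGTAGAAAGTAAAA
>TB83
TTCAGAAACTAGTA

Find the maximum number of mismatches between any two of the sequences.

5

Pairwise Hamming distances:
  TB288 vs TB116: 4
  TB288 vs TB83: 3
  TB116 vs TB83: 5
The largest is 5, between TB116 and TB83.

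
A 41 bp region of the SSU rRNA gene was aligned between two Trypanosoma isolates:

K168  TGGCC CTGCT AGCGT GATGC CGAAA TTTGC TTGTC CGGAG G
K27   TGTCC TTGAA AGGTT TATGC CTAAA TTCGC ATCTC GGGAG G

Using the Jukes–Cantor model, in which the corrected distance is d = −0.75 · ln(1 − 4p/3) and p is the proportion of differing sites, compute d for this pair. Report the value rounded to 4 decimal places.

0.3710

The sequences differ at positions 3 (G/T), 6 (C/T), 9 (C/A), 10 (T/A), 13 (C/G), 14 (G/T), 16 (G/T), 22 (G/T), 28 (T/C), 31 (T/A), 33 (G/C), 36 (C/G).
p = 12/41 = 0.292683.
d = −0.75 · ln(1 − (4/3)·0.292683) = −0.75 · ln(0.609756) = −0.75 · (-0.494696) = 0.3710.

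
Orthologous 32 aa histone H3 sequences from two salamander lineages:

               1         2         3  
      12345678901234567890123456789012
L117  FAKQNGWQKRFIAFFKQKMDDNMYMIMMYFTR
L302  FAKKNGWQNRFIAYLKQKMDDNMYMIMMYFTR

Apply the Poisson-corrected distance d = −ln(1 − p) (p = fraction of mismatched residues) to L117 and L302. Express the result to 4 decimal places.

The sequences differ at positions 4 (Q/K), 9 (K/N), 14 (F/Y), 15 (F/L).
p = 4/32 = 0.125000.
d = −ln(1 − 0.125000) = −ln(0.875000) = 0.1335.

0.1335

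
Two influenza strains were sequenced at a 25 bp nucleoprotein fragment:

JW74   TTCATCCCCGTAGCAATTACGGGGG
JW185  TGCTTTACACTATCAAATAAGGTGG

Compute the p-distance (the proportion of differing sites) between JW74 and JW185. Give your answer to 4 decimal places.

0.4000

Differing sites — 2:T/G; 4:A/T; 6:C/T; 7:C/A; 9:C/A; 10:G/C; 13:G/T; 17:T/A; 20:C/A; 23:G/T.
There are 10 differences over 25 sites, so p = 10/25 = 0.4000.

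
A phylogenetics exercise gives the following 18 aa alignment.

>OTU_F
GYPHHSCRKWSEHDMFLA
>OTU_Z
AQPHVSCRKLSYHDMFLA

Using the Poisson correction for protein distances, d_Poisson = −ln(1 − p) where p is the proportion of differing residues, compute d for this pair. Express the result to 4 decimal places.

The sequences differ at positions 1 (G/A), 2 (Y/Q), 5 (H/V), 10 (W/L), 12 (E/Y).
p = 5/18 = 0.277778.
d = −ln(1 − 0.277778) = −ln(0.722222) = 0.3254.

0.3254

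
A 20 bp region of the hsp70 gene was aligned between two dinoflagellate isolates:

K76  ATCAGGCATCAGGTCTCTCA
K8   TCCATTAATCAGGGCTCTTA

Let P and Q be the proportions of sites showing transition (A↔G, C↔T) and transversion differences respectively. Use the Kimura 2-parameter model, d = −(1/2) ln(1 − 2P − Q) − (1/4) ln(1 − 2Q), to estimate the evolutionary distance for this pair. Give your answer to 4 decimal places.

0.4722

The sequences differ at positions 1 (A/T, transversion), 2 (T/C, transition), 5 (G/T, transversion), 6 (G/T, transversion), 7 (C/A, transversion), 14 (T/G, transversion), 19 (C/T, transition).
Of the 7 differences, 2 transitions and 5 transversions over 20 sites: P = 2/20 = 0.100000, Q = 5/20 = 0.250000.
d = −0.5·ln(0.550000) − 0.25·ln(0.500000) = −0.5·(-0.597837) − 0.25·(-0.693147) = 0.4722.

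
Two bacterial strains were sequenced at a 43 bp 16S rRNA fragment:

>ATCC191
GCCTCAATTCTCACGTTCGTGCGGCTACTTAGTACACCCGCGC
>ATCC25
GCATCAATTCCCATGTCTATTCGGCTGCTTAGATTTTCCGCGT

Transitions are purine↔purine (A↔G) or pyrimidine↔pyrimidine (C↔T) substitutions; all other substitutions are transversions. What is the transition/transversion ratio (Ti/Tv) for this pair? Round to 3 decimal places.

1.800

Differing sites — 3:C/A (Tv); 11:T/C (Ti); 14:C/T (Ti); 17:T/C (Ti); 18:C/T (Ti); 19:G/A (Ti); 21:G/T (Tv); 27:A/G (Ti); 33:T/A (Tv); 34:A/T (Tv); 35:C/T (Ti); 36:A/T (Tv); 37:C/T (Ti); 43:C/T (Ti).
Of the 14 differences, 9 transitions and 5 transversions, so Ti/Tv = 9/5 = 1.800.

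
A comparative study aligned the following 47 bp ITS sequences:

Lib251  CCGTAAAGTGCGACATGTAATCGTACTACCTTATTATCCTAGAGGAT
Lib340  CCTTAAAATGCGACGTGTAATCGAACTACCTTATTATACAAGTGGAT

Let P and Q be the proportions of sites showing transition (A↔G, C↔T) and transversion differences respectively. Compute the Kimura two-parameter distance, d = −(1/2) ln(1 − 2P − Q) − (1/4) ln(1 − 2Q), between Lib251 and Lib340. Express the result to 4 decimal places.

Mismatches occur at site 3 (G→T, transversion), site 8 (G→A, transition), site 15 (A→G, transition), site 24 (T→A, transversion), site 38 (C→A, transversion), site 40 (T→A, transversion), site 43 (A→T, transversion).
Of the 7 differences, 2 transitions and 5 transversions over 47 sites: P = 2/47 = 0.042553, Q = 5/47 = 0.106383.
d = −0.5·ln(0.808511) − 0.25·ln(0.787234) = −0.5·(-0.212561) − 0.25·(-0.239230) = 0.1661.

0.1661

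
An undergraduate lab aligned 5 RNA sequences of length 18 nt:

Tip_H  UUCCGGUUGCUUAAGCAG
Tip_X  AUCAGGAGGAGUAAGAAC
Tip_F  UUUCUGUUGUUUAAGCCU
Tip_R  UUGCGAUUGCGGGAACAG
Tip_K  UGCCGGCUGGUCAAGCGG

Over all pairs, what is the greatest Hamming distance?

Pairwise Hamming distances:
  Tip_H vs Tip_X: 8
  Tip_H vs Tip_F: 5
  Tip_H vs Tip_R: 6
  Tip_H vs Tip_K: 5
  Tip_X vs Tip_F: 11
  Tip_X vs Tip_R: 12
  Tip_X vs Tip_K: 11
  Tip_F vs Tip_R: 10
  Tip_F vs Tip_K: 8
  Tip_R vs Tip_K: 10
The largest is 12, between Tip_X and Tip_R.

12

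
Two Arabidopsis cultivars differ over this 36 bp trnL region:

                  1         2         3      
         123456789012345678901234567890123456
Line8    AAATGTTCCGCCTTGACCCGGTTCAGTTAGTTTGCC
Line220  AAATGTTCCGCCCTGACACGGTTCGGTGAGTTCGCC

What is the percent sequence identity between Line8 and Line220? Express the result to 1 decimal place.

86.1%

The sequences differ at positions 13 (T/C), 18 (C/A), 25 (A/G), 28 (T/G), 33 (T/C).
31 of the 36 sites match, so the percent identity is 31/36 × 100 = 86.1%.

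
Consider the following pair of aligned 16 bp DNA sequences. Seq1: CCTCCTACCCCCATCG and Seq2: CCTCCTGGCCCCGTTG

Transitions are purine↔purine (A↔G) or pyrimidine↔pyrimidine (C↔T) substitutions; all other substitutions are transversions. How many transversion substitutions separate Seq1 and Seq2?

1

Mismatches occur at site 7 (A/G, transition), site 8 (C/G, transversion), site 13 (A/G, transition), site 15 (C/T, transition).
Of the 4 differences, 3 transitions and 1 transversion, so the answer is 1.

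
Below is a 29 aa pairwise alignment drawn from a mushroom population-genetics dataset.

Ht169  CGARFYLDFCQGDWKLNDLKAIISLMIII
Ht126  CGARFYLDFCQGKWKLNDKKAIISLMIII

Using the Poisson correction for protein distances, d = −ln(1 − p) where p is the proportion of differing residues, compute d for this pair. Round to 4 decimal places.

Differing sites — 13:D/K; 19:L/K.
p = 2/29 = 0.068966.
d = −ln(1 − 0.068966) = −ln(0.931034) = 0.0715.

0.0715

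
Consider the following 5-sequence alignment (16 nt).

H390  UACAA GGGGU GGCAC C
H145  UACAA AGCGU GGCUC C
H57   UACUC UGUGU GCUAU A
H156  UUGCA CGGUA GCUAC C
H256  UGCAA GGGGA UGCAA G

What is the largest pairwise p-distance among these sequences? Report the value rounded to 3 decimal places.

Pairwise Hamming distances:
  H390 vs H145: 3
  H390 vs H57: 8
  H390 vs H156: 8
  H390 vs H256: 5
  H145 vs H57: 9
  H145 vs H156: 10
  H145 vs H256: 8
  H57 vs H156: 10
  H57 vs H256: 11
  H156 vs H256: 10
The largest is 11 mismatches, between H57 and H256; p = 11/16 = 0.688.

0.688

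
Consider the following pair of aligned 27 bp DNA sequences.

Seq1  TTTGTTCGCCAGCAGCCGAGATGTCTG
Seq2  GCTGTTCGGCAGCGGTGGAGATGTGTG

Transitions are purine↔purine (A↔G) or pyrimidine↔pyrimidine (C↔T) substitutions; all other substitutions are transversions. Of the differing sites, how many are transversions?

The sequences differ at positions 1 (T/G, transversion), 2 (T/C, transition), 9 (C/G, transversion), 14 (A/G, transition), 16 (C/T, transition), 17 (C/G, transversion), 25 (C/G, transversion).
Of the 7 differences, 3 transitions and 4 transversions, so the answer is 4.

4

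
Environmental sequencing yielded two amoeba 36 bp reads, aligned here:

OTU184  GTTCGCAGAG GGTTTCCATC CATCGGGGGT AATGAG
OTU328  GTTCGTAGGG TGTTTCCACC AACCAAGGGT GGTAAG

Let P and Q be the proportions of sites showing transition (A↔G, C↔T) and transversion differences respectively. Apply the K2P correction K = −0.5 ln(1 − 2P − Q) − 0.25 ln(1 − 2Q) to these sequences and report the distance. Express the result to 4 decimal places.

Differing sites — 6:C/T (Ti); 9:A/G (Ti); 11:G/T (Tv); 19:T/C (Ti); 21:C/A (Tv); 23:T/C (Ti); 25:G/A (Ti); 26:G/A (Ti); 31:A/G (Ti); 32:A/G (Ti); 34:G/A (Ti).
Of the 11 differences, 9 transitions and 2 transversions over 36 sites: P = 9/36 = 0.250000, Q = 2/36 = 0.055556.
d = −0.5·ln(0.444444) − 0.25·ln(0.888888) = −0.5·(-0.810931) − 0.25·(-0.117784) = 0.4349.

0.4349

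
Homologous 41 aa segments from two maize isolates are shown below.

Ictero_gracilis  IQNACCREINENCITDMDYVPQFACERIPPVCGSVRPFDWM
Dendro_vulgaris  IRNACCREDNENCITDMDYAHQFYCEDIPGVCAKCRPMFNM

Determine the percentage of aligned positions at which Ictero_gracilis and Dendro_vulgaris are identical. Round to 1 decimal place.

Differing sites — 2:Q/R; 9:I/D; 20:V/A; 21:P/H; 24:A/Y; 27:R/D; 30:P/G; 33:G/A; 34:S/K; 35:V/C; 38:F/M; 39:D/F; 40:W/N.
28 of the 41 sites match, so the percent identity is 28/41 × 100 = 68.3%.

68.3%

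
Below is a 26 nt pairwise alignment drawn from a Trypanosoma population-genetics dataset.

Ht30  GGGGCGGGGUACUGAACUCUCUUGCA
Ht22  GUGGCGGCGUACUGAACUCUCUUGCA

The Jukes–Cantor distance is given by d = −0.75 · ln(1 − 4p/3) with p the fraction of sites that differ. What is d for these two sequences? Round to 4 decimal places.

0.0812

Differing sites — 2:G/U; 8:G/C.
p = 2/26 = 0.076923.
d = −0.75 · ln(1 − (4/3)·0.076923) = −0.75 · ln(0.897436) = −0.75 · (-0.108213) = 0.0812.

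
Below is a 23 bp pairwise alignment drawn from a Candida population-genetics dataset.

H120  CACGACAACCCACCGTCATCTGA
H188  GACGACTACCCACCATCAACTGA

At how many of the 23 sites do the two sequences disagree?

Mismatches occur at site 1 (C→G), site 7 (A→T), site 15 (G→A), site 19 (T→A).
That gives 4 mismatches out of 23 aligned sites, so the Hamming distance is 4.

4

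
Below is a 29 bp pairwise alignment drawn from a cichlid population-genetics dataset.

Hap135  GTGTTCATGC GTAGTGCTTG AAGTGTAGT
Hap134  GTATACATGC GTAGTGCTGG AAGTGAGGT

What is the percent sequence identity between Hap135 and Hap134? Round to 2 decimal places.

The sequences differ at positions 3 (G/A), 5 (T/A), 19 (T/G), 26 (T/A), 27 (A/G).
24 of the 29 sites match, so the percent identity is 24/29 × 100 = 82.76%.

82.76%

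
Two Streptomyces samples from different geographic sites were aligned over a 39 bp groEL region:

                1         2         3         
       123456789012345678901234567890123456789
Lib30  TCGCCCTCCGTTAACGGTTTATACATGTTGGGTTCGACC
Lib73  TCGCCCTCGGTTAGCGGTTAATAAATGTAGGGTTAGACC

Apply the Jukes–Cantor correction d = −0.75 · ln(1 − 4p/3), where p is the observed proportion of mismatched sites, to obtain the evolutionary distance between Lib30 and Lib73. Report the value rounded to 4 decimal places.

The sequences differ at positions 9 (C/G), 14 (A/G), 20 (T/A), 24 (C/A), 29 (T/A), 35 (C/A).
p = 6/39 = 0.153846.
d = −0.75 · ln(1 − (4/3)·0.153846) = −0.75 · ln(0.794872) = −0.75 · (-0.229574) = 0.1722.

0.1722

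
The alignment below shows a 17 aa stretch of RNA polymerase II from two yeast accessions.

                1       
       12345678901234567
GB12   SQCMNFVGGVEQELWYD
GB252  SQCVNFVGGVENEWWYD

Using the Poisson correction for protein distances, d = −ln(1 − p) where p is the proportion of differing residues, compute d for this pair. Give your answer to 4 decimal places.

0.1942

Differing sites — 4:M/V; 12:Q/N; 14:L/W.
p = 3/17 = 0.176471.
d = −ln(1 − 0.176471) = −ln(0.823529) = 0.1942.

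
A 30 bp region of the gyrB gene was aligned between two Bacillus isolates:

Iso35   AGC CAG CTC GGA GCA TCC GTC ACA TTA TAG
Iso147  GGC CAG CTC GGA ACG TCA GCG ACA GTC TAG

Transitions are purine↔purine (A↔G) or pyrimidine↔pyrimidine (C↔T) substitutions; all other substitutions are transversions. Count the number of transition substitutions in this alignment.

Mismatches occur at site 1 (A↔G, transition), site 13 (G↔A, transition), site 15 (A↔G, transition), site 18 (C↔A, transversion), site 20 (T↔C, transition), site 21 (C↔G, transversion), site 25 (T↔G, transversion), site 27 (A↔C, transversion).
Of the 8 differences, 4 transitions and 4 transversions, so the answer is 4.

4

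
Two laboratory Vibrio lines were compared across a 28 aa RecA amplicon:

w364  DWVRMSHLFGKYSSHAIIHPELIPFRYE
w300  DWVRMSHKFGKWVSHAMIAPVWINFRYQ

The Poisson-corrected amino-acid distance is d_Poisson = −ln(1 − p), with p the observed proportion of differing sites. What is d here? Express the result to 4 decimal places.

0.3878

The sequences differ at positions 8 (L/K), 12 (Y/W), 13 (S/V), 17 (I/M), 19 (H/A), 21 (E/V), 22 (L/W), 24 (P/N), 28 (E/Q).
p = 9/28 = 0.321429.
d = −ln(1 − 0.321429) = −ln(0.678571) = 0.3878.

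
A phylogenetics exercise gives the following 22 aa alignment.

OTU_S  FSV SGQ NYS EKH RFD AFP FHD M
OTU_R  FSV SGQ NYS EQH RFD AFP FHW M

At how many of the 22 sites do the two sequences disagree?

Mismatches occur at site 11 (K/Q), site 21 (D/W).
That gives 2 mismatches out of 22 aligned sites, so the Hamming distance is 2.

2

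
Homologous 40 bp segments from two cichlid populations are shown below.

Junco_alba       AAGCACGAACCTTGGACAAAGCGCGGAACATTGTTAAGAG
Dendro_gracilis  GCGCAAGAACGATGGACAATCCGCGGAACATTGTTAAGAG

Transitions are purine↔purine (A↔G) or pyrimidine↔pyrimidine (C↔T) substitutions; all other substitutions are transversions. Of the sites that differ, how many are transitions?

1

Differing sites — 1:A/G (Ti); 2:A/C (Tv); 6:C/A (Tv); 11:C/G (Tv); 12:T/A (Tv); 20:A/T (Tv); 21:G/C (Tv).
Of the 7 differences, 1 transition and 6 transversions, so the answer is 1.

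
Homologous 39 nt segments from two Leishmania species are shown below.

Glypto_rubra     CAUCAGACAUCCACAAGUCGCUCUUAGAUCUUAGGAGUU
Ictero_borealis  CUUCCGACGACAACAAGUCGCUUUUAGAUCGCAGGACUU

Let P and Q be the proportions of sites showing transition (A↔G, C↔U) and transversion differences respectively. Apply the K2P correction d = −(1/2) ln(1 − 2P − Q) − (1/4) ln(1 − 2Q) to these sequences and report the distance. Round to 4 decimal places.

0.2758

The sequences differ at positions 2 (A/U, transversion), 5 (A/C, transversion), 9 (A/G, transition), 10 (U/A, transversion), 12 (C/A, transversion), 23 (C/U, transition), 31 (U/G, transversion), 32 (U/C, transition), 37 (G/C, transversion).
Of the 9 differences, 3 transitions and 6 transversions over 39 sites: P = 3/39 = 0.076923, Q = 6/39 = 0.153846.
d = −0.5·ln(0.692308) − 0.25·ln(0.692308) = −0.5·(-0.367724) − 0.25·(-0.367724) = 0.2758.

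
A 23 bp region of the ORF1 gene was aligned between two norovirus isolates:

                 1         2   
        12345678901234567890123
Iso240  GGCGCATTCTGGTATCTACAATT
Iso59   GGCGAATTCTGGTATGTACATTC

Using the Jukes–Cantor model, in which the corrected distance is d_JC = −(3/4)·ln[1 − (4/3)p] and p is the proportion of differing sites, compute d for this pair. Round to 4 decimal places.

Mismatches occur at site 5 (C↔A), site 16 (C↔G), site 21 (A↔T), site 23 (T↔C).
p = 4/23 = 0.173913.
d = −0.75 · ln(1 − (4/3)·0.173913) = −0.75 · ln(0.768116) = −0.75 · (-0.263815) = 0.1979.

0.1979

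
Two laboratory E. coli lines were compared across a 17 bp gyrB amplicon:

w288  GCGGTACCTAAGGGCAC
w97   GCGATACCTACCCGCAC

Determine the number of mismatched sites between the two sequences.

4

Mismatches occur at site 4 (G↔A), site 11 (A↔C), site 12 (G↔C), site 13 (G↔C).
That gives 4 mismatches out of 17 aligned sites, so the Hamming distance is 4.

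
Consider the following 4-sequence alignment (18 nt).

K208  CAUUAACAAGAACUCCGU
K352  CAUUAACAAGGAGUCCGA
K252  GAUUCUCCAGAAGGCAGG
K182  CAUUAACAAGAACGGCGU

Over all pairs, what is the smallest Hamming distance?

2

Pairwise Hamming distances:
  K208 vs K352: 3
  K208 vs K252: 8
  K208 vs K182: 2
  K352 vs K252: 8
  K352 vs K182: 5
  K252 vs K182: 8
The smallest is 2, between K208 and K182.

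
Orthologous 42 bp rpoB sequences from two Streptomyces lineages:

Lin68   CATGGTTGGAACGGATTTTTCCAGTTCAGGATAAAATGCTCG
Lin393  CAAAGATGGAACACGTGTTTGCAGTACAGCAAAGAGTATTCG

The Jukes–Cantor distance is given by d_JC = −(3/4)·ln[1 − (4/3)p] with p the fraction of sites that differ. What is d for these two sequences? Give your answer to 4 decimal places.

0.4850

Mismatches occur at site 3 (T/A), site 4 (G/A), site 6 (T/A), site 13 (G/A), site 14 (G/C), site 15 (A/G), site 17 (T/G), site 21 (C/G), site 26 (T/A), site 30 (G/C), site 32 (T/A), site 34 (A/G), site 36 (A/G), site 38 (G/A), site 39 (C/T).
p = 15/42 = 0.357143.
d = −0.75 · ln(1 − (4/3)·0.357143) = −0.75 · ln(0.523809) = −0.75 · (-0.646628) = 0.4850.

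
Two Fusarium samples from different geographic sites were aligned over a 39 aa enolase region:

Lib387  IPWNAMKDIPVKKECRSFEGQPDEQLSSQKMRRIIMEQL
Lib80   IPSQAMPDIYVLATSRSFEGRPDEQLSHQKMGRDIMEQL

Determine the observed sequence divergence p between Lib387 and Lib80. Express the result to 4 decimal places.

0.3077

Mismatches occur at site 3 (W/S), site 4 (N/Q), site 7 (K/P), site 10 (P/Y), site 12 (K/L), site 13 (K/A), site 14 (E/T), site 15 (C/S), site 21 (Q/R), site 28 (S/H), site 32 (R/G), site 34 (I/D).
There are 12 differences over 39 sites, so p = 12/39 = 0.3077.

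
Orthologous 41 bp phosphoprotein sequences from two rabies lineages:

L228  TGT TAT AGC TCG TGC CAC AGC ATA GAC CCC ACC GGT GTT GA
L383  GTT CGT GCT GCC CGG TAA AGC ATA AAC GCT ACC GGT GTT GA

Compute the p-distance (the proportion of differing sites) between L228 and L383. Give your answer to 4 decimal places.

0.3902

Differing sites — 1:T/G; 2:G/T; 4:T/C; 5:A/G; 7:A/G; 8:G/C; 9:C/T; 10:T/G; 12:G/C; 13:T/C; 15:C/G; 16:C/T; 18:C/A; 25:G/A; 28:C/G; 30:C/T.
There are 16 differences over 41 sites, so p = 16/41 = 0.3902.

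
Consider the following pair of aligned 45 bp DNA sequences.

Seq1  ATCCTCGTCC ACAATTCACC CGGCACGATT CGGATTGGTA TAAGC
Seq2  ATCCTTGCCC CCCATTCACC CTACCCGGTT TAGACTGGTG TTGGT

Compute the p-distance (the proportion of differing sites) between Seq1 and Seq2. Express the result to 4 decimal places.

The sequences differ at positions 6 (C/T), 8 (T/C), 11 (A/C), 13 (A/C), 22 (G/T), 23 (G/A), 25 (A/C), 28 (A/G), 31 (C/T), 32 (G/A), 35 (T/C), 40 (A/G), 42 (A/T), 43 (A/G), 45 (C/T).
There are 15 differences over 45 sites, so p = 15/45 = 0.3333.

0.3333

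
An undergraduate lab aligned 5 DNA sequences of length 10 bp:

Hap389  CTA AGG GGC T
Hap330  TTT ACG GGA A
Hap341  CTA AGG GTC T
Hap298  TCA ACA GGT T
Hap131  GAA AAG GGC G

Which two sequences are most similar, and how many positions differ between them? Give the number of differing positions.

Pairwise Hamming distances:
  Hap389 vs Hap330: 5
  Hap389 vs Hap341: 1
  Hap389 vs Hap298: 5
  Hap389 vs Hap131: 4
  Hap330 vs Hap341: 6
  Hap330 vs Hap298: 5
  Hap330 vs Hap131: 6
  Hap341 vs Hap298: 6
  Hap341 vs Hap131: 5
  Hap298 vs Hap131: 6
The smallest is 1, between Hap389 and Hap341.

1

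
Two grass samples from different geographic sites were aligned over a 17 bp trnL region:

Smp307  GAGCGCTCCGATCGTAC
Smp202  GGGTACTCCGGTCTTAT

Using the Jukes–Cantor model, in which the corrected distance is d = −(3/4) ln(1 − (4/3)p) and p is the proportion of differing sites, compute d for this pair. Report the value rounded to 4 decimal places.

The sequences differ at positions 2 (A/G), 4 (C/T), 5 (G/A), 11 (A/G), 14 (G/T), 17 (C/T).
p = 6/17 = 0.352941.
d = −0.75 · ln(1 − (4/3)·0.352941) = −0.75 · ln(0.529412) = −0.75 · (-0.635988) = 0.4770.

0.4770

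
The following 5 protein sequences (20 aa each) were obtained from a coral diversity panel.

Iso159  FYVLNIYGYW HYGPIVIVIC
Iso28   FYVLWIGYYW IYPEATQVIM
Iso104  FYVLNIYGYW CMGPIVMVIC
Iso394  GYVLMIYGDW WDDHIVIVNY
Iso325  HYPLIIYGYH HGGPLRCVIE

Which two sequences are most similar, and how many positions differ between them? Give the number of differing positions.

Pairwise Hamming distances:
  Iso159 vs Iso28: 10
  Iso159 vs Iso104: 3
  Iso159 vs Iso394: 9
  Iso159 vs Iso325: 9
  Iso28 vs Iso104: 11
  Iso28 vs Iso394: 14
  Iso28 vs Iso325: 14
  Iso104 vs Iso394: 10
  Iso104 vs Iso325: 10
  Iso394 vs Iso325: 14
The smallest is 3, between Iso159 and Iso104.

3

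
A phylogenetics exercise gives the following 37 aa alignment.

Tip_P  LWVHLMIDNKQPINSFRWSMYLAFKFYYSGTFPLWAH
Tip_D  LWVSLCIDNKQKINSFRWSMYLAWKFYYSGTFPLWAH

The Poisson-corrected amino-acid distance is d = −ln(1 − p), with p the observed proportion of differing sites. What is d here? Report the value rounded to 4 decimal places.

The sequences differ at positions 4 (H/S), 6 (M/C), 12 (P/K), 24 (F/W).
p = 4/37 = 0.108108.
d = −ln(1 − 0.108108) = −ln(0.891892) = 0.1144.

0.1144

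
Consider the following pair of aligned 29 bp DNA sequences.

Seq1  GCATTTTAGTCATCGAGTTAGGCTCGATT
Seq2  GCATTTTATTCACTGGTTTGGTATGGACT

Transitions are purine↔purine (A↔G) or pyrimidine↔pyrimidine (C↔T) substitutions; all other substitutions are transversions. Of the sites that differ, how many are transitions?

The sequences differ at positions 9 (G/T, transversion), 13 (T/C, transition), 14 (C/T, transition), 16 (A/G, transition), 17 (G/T, transversion), 20 (A/G, transition), 22 (G/T, transversion), 23 (C/A, transversion), 25 (C/G, transversion), 28 (T/C, transition).
Of the 10 differences, 5 transitions and 5 transversions, so the answer is 5.

5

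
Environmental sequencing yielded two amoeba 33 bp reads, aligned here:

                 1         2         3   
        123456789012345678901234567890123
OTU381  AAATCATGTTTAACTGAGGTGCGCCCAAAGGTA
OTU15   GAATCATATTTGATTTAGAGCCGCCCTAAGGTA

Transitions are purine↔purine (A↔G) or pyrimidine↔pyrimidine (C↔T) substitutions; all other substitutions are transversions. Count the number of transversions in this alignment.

4

Differing sites — 1:A/G (Ti); 8:G/A (Ti); 12:A/G (Ti); 14:C/T (Ti); 16:G/T (Tv); 19:G/A (Ti); 20:T/G (Tv); 21:G/C (Tv); 27:A/T (Tv).
Of the 9 differences, 5 transitions and 4 transversions, so the answer is 4.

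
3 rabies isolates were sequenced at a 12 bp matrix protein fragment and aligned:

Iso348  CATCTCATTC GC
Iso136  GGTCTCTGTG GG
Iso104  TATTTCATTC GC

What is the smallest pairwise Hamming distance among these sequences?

2

Pairwise Hamming distances:
  Iso348 vs Iso136: 6
  Iso348 vs Iso104: 2
  Iso136 vs Iso104: 7
The smallest is 2, between Iso348 and Iso104.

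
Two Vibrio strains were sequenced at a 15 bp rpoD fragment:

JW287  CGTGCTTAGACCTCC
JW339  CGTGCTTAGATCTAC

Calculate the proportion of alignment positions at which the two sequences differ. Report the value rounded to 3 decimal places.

Mismatches occur at site 11 (C→T), site 14 (C→A).
There are 2 differences over 15 sites, so p = 2/15 = 0.133.

0.133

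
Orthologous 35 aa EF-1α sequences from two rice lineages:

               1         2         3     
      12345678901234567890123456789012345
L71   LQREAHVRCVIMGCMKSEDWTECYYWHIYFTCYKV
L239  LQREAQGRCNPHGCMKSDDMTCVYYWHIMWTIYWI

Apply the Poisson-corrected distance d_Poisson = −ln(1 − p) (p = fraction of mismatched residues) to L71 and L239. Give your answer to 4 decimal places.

The sequences differ at positions 6 (H/Q), 7 (V/G), 10 (V/N), 11 (I/P), 12 (M/H), 18 (E/D), 20 (W/M), 22 (E/C), 23 (C/V), 29 (Y/M), 30 (F/W), 32 (C/I), 34 (K/W), 35 (V/I).
p = 14/35 = 0.400000.
d = −ln(1 − 0.400000) = −ln(0.600000) = 0.5108.

0.5108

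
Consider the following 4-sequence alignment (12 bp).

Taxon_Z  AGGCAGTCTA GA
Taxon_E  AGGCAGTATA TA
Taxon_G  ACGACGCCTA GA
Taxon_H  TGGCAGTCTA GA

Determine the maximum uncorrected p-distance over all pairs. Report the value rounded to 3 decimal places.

0.500

Pairwise Hamming distances:
  Taxon_Z vs Taxon_E: 2
  Taxon_Z vs Taxon_G: 4
  Taxon_Z vs Taxon_H: 1
  Taxon_E vs Taxon_G: 6
  Taxon_E vs Taxon_H: 3
  Taxon_G vs Taxon_H: 5
The largest is 6 mismatches, between Taxon_E and Taxon_G; p = 6/12 = 0.500.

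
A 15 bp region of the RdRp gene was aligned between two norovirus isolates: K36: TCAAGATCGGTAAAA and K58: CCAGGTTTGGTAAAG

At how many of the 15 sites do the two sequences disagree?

Mismatches occur at site 1 (T↔C), site 4 (A↔G), site 6 (A↔T), site 8 (C↔T), site 15 (A↔G).
That gives 5 mismatches out of 15 aligned sites, so the Hamming distance is 5.

5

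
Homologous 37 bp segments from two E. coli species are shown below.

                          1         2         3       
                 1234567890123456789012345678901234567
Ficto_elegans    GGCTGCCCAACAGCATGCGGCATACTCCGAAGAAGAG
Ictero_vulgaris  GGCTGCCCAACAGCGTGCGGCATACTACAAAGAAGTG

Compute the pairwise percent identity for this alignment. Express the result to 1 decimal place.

Mismatches occur at site 15 (A↔G), site 27 (C↔A), site 29 (G↔A), site 36 (A↔T).
33 of the 37 sites match, so the percent identity is 33/37 × 100 = 89.2%.

89.2%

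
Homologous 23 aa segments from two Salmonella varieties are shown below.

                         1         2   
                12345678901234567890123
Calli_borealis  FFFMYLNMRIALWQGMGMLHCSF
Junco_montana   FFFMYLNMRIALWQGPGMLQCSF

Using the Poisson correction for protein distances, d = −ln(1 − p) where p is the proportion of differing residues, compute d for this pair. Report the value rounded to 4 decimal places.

The sequences differ at positions 16 (M/P), 20 (H/Q).
p = 2/23 = 0.086957.
d = −ln(1 − 0.086957) = −ln(0.913043) = 0.0910.

0.0910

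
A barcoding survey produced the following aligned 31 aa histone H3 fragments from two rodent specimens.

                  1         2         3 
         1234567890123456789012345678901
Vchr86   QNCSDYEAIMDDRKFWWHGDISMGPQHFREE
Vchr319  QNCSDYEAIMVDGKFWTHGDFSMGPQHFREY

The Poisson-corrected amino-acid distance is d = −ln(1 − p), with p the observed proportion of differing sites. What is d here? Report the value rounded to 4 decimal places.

The sequences differ at positions 11 (D/V), 13 (R/G), 17 (W/T), 21 (I/F), 31 (E/Y).
p = 5/31 = 0.161290.
d = −ln(1 − 0.161290) = −ln(0.838710) = 0.1759.

0.1759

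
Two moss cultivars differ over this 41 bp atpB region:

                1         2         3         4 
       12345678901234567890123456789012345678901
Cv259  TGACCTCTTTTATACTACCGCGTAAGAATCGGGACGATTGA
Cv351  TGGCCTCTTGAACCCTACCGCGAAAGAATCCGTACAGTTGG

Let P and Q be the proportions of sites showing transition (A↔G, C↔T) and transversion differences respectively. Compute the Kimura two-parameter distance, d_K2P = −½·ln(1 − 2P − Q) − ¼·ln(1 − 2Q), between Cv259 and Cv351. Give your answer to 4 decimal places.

0.3339

The sequences differ at positions 3 (A/G, transition), 10 (T/G, transversion), 11 (T/A, transversion), 13 (T/C, transition), 14 (A/C, transversion), 23 (T/A, transversion), 31 (G/C, transversion), 33 (G/T, transversion), 36 (G/A, transition), 37 (A/G, transition), 41 (A/G, transition).
Of the 11 differences, 5 transitions and 6 transversions over 41 sites: P = 5/41 = 0.121951, Q = 6/41 = 0.146341.
d = −0.5·ln(0.609757) − 0.25·ln(0.707318) = −0.5·(-0.494695) − 0.25·(-0.346275) = 0.3339.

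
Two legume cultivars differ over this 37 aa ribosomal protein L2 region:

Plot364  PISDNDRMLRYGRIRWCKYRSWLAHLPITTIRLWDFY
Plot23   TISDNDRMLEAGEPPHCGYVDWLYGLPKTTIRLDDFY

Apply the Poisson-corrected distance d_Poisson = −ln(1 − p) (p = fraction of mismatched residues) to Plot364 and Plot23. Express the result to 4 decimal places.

0.4754

Differing sites — 1:P/T; 10:R/E; 11:Y/A; 13:R/E; 14:I/P; 15:R/P; 16:W/H; 18:K/G; 20:R/V; 21:S/D; 24:A/Y; 25:H/G; 28:I/K; 34:W/D.
p = 14/37 = 0.378378.
d = −ln(1 − 0.378378) = −ln(0.621622) = 0.4754.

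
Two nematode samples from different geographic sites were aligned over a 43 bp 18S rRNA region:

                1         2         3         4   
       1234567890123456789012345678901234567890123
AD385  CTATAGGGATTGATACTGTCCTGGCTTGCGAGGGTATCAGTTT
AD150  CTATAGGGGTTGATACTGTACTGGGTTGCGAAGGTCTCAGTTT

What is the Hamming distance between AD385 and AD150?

The sequences differ at positions 9 (A/G), 20 (C/A), 25 (C/G), 32 (G/A), 36 (A/C).
That gives 5 mismatches out of 43 aligned sites, so the Hamming distance is 5.

5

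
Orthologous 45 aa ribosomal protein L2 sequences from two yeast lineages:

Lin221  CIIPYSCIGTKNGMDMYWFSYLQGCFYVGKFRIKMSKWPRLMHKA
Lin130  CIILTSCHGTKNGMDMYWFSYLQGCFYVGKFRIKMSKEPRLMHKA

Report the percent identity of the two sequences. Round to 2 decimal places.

Mismatches occur at site 4 (P→L), site 5 (Y→T), site 8 (I→H), site 38 (W→E).
41 of the 45 sites match, so the percent identity is 41/45 × 100 = 91.11%.

91.11%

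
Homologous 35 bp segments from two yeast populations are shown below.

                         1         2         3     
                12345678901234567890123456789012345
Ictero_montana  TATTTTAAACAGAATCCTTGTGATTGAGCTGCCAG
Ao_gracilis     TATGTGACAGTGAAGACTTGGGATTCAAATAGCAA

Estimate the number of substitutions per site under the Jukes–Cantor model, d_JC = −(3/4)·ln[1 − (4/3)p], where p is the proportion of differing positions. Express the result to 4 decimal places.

0.5716

The sequences differ at positions 4 (T/G), 6 (T/G), 8 (A/C), 10 (C/G), 11 (A/T), 15 (T/G), 16 (C/A), 21 (T/G), 26 (G/C), 28 (G/A), 29 (C/A), 31 (G/A), 32 (C/G), 35 (G/A).
p = 14/35 = 0.400000.
d = −0.75 · ln(1 − (4/3)·0.400000) = −0.75 · ln(0.466667) = −0.75 · (-0.762139) = 0.5716.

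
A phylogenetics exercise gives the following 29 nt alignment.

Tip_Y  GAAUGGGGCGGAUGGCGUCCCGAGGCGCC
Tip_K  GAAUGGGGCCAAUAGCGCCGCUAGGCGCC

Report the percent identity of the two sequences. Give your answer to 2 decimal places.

The sequences differ at positions 10 (G/C), 11 (G/A), 14 (G/A), 18 (U/C), 20 (C/G), 22 (G/U).
23 of the 29 sites match, so the percent identity is 23/29 × 100 = 79.31%.

79.31%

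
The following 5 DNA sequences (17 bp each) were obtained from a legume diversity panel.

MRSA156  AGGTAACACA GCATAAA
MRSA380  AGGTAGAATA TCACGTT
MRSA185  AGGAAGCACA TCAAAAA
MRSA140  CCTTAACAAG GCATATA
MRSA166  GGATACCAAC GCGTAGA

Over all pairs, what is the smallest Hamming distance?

Pairwise Hamming distances:
  MRSA156 vs MRSA380: 8
  MRSA156 vs MRSA185: 4
  MRSA156 vs MRSA140: 6
  MRSA156 vs MRSA166: 7
  MRSA380 vs MRSA185: 7
  MRSA380 vs MRSA140: 11
  MRSA380 vs MRSA166: 12
  MRSA185 vs MRSA140: 10
  MRSA185 vs MRSA166: 10
  MRSA140 vs MRSA166: 7
The smallest is 4, between MRSA156 and MRSA185.

4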